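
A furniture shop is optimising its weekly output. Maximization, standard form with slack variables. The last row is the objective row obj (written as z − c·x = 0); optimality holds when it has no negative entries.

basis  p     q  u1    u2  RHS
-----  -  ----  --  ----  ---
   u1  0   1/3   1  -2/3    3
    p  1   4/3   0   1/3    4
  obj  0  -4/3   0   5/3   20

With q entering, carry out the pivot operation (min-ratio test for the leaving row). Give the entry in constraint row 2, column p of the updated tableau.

3/4

Ratio test on column q — row 1: 3/(1/3) = 9; row 2: 4/(4/3) = 3. Minimum is 3 at row 2 (p leaves); pivot element 4/3.
Divide row 2 by 4/3; eliminate column q from the other rows.
In the new row 2, the p entry is the old entry divided by the pivot: 1/(4/3) = 3/4.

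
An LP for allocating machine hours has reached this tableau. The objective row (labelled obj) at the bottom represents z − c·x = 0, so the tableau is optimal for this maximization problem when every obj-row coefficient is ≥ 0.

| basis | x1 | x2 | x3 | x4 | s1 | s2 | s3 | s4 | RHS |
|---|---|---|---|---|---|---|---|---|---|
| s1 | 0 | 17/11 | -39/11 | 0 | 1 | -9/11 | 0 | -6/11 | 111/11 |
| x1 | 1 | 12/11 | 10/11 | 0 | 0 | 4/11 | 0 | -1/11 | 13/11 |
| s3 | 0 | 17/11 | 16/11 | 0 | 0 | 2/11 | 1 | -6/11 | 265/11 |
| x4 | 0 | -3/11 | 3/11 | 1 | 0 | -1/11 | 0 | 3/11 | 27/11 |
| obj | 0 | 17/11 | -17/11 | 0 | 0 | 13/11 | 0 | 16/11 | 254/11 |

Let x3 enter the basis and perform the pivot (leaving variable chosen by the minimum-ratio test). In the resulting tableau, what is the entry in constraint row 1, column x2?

Ratio test on column x3 — row 1: entry -39/11 ≤ 0; row 2: (13/11)/(10/11) = 13/10; row 3: (265/11)/(16/11) = 265/16; row 4: (27/11)/(3/11) = 9. Minimum is 13/10 at row 2 (x1 leaves); pivot element 10/11.
Divide row 2 by 10/11; eliminate column x3 from the other rows.
Row 1 update in column x2: 17/11 − (-39/11)·(6/5) = 29/5.

29/5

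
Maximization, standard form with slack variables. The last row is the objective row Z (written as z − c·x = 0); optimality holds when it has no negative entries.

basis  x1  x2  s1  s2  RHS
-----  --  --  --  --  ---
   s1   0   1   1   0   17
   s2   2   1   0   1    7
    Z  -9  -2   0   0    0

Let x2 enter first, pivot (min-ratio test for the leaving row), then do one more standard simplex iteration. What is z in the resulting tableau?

63/2

Ratio test on column x2 — row 1: 17/1 = 17; row 2: 7/1 = 7. Minimum is 7 at row 2 (s2 leaves); pivot element 1.
Pivot on row 2; the Z-row RHS becomes 0 − (-2)·7 = 14.
Next entering variable (most negative Z-row entry -5): x1.
Ratio test on column x1 — row 1: entry -2 ≤ 0; row 2: 7/2 = 7/2. Minimum is 7/2 at row 2 (x2 leaves); pivot element 2.
After the second pivot the Z-row RHS is 14 − (-5)·(7/2) = 63/2.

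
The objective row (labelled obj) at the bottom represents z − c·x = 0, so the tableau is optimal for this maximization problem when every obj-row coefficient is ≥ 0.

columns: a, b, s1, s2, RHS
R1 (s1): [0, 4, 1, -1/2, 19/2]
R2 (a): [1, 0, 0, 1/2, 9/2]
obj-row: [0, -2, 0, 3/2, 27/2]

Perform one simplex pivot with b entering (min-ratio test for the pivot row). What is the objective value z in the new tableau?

73/4

Ratio test on column b — row 1: (19/2)/4 = 19/8; row 2: entry 0 ≤ 0. Minimum is 19/8 at row 1 (s1 leaves); pivot element 4.
Pivot on row 1; the obj-row RHS becomes 27/2 − (-2)·(19/8) = 73/4.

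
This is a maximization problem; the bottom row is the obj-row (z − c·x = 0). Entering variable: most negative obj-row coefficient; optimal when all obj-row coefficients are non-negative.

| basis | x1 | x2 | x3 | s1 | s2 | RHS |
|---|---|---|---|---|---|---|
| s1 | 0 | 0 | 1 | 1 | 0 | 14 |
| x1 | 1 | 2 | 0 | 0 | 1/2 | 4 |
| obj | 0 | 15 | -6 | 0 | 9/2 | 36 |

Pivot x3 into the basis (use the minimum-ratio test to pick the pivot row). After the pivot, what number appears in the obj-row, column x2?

15

Ratio test on column x3 — row 1: 14/1 = 14; row 2: entry 0 ≤ 0. Minimum is 14 at row 1 (s1 leaves); pivot element 1.
Divide row 1 by 1; eliminate column x3 from the other rows.
obj-row update in column x2: 15 − (-6)·0 = 15.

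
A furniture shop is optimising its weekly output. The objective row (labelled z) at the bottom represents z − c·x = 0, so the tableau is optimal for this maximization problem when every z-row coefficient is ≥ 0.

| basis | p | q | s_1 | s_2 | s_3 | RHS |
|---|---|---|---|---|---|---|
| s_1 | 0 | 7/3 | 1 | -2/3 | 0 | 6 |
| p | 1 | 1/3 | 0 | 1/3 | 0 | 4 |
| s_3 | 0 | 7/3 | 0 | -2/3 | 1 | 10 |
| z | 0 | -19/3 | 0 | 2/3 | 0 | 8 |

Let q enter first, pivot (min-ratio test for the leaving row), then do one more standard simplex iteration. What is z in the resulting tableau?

98/3

Ratio test on column q — row 1: 6/(7/3) = 18/7; row 2: 4/(1/3) = 12; row 3: 10/(7/3) = 30/7. Minimum is 18/7 at row 1 (s_1 leaves); pivot element 7/3.
Pivot on row 1; the z-row RHS becomes 8 − (-19/3)·(18/7) = 170/7.
Next entering variable (most negative z-row entry -8/7): s_2.
Ratio test on column s_2 — row 1: entry -2/7 ≤ 0; row 2: (22/7)/(3/7) = 22/3; row 3: entry 0 ≤ 0. Minimum is 22/3 at row 2 (p leaves); pivot element 3/7.
After the second pivot the z-row RHS is 170/7 − (-8/7)·(22/3) = 98/3.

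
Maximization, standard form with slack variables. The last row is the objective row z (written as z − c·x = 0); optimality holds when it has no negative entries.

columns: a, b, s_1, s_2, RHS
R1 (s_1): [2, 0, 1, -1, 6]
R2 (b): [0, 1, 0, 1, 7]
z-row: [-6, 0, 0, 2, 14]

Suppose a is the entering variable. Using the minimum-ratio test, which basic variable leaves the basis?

Column a entries and ratios — s_1: 6/2 = 3; b: 0 ≤ 0, skip.
Smallest ratio is 3 in the row of s_1, so s_1 leaves.

s_1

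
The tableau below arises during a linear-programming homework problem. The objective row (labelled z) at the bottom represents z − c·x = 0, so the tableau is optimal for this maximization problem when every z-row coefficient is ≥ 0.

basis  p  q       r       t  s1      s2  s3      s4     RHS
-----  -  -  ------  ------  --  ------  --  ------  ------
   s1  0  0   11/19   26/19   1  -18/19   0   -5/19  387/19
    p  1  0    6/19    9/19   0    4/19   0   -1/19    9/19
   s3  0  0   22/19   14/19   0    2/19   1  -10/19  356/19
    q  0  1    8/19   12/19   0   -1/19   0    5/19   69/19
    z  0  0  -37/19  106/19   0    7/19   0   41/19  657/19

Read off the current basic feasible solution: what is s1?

s1 is basic (row 1); its value is the RHS of that row, 387/19.

387/19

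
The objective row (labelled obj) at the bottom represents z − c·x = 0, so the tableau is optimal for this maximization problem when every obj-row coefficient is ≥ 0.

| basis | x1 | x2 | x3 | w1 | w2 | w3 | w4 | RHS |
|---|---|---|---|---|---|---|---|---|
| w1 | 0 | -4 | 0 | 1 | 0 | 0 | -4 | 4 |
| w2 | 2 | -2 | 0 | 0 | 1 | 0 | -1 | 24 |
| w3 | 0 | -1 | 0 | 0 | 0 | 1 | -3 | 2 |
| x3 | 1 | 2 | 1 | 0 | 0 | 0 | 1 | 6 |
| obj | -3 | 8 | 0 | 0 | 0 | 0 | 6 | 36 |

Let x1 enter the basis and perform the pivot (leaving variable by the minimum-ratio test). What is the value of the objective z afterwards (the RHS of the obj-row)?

54

Ratio test on column x1 — row 1: entry 0 ≤ 0; row 2: 24/2 = 12; row 3: entry 0 ≤ 0; row 4: 6/1 = 6. Minimum is 6 at row 4 (x3 leaves); pivot element 1.
Pivot on row 4; the obj-row RHS becomes 36 − (-3)·6 = 54.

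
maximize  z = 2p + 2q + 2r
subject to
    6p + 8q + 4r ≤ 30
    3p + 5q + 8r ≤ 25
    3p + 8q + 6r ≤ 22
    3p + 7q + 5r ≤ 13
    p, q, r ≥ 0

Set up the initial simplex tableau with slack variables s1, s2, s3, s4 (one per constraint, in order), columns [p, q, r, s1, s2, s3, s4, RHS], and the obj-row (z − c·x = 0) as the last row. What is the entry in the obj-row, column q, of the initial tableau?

-2

The obj-row carries the negated objective coefficients: the q entry is -2.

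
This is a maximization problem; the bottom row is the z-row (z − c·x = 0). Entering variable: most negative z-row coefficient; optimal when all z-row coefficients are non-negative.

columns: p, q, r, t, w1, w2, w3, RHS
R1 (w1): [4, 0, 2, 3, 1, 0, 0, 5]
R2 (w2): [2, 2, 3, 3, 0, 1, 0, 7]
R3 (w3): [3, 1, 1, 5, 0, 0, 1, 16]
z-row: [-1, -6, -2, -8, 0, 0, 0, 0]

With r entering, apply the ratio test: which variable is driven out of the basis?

Column r entries and ratios — w1: 5/2 = 5/2; w2: 7/3 = 7/3; w3: 16/1 = 16.
Smallest ratio is 7/3 in the row of w2, so w2 leaves.

w2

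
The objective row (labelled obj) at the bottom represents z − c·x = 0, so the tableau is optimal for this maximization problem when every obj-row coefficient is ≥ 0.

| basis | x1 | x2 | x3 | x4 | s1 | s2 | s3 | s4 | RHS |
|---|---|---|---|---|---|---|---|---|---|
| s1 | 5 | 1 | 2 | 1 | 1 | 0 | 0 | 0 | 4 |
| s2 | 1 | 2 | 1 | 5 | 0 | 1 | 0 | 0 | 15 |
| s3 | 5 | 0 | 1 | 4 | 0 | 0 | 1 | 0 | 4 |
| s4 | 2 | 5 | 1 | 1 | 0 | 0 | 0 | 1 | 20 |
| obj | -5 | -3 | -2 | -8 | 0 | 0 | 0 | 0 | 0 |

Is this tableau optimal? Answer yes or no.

no

The obj-row has a negative entry -8 in column x4, so it is not optimal.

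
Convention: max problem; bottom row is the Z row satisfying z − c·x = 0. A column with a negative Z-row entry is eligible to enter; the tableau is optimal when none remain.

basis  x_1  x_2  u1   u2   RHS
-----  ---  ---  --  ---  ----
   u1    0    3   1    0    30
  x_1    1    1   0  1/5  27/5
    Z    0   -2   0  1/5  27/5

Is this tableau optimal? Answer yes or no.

The Z-row has a negative entry -2 in column x_2, so it is not optimal.

no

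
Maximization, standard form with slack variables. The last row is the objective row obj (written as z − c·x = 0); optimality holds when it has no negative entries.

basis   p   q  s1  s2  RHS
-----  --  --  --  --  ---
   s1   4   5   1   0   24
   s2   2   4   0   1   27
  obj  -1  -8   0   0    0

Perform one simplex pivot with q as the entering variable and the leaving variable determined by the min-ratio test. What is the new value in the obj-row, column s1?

8/5

Ratio test on column q — row 1: 24/5 = 24/5; row 2: 27/4 = 27/4. Minimum is 24/5 at row 1 (s1 leaves); pivot element 5.
Divide row 1 by 5; eliminate column q from the other rows.
obj-row update in column s1: 0 − (-8)·(1/5) = 8/5.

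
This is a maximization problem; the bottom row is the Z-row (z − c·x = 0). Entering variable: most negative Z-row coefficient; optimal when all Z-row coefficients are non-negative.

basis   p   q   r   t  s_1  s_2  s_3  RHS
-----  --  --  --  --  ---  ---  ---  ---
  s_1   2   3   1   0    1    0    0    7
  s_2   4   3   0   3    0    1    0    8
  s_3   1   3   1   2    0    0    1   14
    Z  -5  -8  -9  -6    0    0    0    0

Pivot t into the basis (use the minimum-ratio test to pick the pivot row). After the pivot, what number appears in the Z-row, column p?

Ratio test on column t — row 1: entry 0 ≤ 0; row 2: 8/3 = 8/3; row 3: 14/2 = 7. Minimum is 8/3 at row 2 (s_2 leaves); pivot element 3.
Divide row 2 by 3; eliminate column t from the other rows.
Z-row update in column p: -5 − (-6)·(4/3) = 3.

3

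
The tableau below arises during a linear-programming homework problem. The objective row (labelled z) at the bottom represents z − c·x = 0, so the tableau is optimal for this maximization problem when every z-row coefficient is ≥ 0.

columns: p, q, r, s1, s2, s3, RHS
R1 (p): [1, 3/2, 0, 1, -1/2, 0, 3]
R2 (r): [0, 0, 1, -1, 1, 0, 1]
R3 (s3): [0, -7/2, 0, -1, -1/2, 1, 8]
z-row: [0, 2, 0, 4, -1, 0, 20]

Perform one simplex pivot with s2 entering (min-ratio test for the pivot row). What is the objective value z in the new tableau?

21

Ratio test on column s2 — row 1: entry -1/2 ≤ 0; row 2: 1/1 = 1; row 3: entry -1/2 ≤ 0. Minimum is 1 at row 2 (r leaves); pivot element 1.
Pivot on row 2; the z-row RHS becomes 20 − (-1)·1 = 21.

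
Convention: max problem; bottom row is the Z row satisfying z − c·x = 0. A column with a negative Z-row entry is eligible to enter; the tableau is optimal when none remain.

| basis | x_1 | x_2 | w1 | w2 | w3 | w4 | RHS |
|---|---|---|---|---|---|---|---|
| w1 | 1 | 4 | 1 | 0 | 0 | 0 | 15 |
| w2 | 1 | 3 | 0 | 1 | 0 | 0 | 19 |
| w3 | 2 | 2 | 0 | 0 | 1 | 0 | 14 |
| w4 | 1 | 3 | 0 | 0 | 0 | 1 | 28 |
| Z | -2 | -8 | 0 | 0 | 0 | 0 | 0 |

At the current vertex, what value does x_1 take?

x_1 is not in the basis, so in the current basic feasible solution x_1 = 0.

0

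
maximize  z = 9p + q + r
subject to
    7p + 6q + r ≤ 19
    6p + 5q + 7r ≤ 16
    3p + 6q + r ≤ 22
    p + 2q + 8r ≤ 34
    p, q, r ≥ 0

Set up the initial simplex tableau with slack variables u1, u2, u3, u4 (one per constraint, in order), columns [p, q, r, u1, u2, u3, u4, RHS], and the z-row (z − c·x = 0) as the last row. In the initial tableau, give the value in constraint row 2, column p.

Constraint 2 has coefficient 6 on p.

6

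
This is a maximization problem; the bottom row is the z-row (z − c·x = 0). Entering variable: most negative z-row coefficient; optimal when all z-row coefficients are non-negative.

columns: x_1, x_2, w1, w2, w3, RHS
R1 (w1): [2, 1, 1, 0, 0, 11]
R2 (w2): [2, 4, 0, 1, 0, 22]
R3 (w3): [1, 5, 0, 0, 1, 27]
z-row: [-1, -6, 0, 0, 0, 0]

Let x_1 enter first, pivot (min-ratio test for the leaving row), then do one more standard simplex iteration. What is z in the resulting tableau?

77/3

Ratio test on column x_1 — row 1: 11/2 = 11/2; row 2: 22/2 = 11; row 3: 27/1 = 27. Minimum is 11/2 at row 1 (w1 leaves); pivot element 2.
Pivot on row 1; the z-row RHS becomes 0 − (-1)·(11/2) = 11/2.
Next entering variable (most negative z-row entry -11/2): x_2.
Ratio test on column x_2 — row 1: (11/2)/(1/2) = 11; row 2: 11/3 = 11/3; row 3: (43/2)/(9/2) = 43/9. Minimum is 11/3 at row 2 (w2 leaves); pivot element 3.
After the second pivot the z-row RHS is 11/2 − (-11/2)·(11/3) = 77/3.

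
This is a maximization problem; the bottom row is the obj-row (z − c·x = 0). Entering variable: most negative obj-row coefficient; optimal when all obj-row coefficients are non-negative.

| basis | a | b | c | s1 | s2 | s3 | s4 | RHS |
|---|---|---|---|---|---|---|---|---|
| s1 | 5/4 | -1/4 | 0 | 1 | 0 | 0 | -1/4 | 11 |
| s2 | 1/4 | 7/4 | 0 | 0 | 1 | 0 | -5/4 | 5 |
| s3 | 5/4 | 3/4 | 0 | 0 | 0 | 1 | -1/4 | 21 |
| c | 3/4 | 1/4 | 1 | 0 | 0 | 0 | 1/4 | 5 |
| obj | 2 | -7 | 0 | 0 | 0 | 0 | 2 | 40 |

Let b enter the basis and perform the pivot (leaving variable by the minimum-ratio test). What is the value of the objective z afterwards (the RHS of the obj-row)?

Ratio test on column b — row 1: entry -1/4 ≤ 0; row 2: 5/(7/4) = 20/7; row 3: 21/(3/4) = 28; row 4: 5/(1/4) = 20. Minimum is 20/7 at row 2 (s2 leaves); pivot element 7/4.
Pivot on row 2; the obj-row RHS becomes 40 − (-7)·(20/7) = 60.

60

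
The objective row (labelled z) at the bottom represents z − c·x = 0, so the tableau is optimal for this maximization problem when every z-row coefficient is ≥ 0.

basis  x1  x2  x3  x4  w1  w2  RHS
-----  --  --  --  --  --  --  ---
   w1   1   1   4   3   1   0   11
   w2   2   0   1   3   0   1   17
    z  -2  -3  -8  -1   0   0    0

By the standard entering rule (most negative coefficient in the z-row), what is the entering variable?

Negative z-row entries: x1: -2, x2: -3, x3: -8, x4: -1.
The most negative is -8 in column x3, so x3 enters.

x3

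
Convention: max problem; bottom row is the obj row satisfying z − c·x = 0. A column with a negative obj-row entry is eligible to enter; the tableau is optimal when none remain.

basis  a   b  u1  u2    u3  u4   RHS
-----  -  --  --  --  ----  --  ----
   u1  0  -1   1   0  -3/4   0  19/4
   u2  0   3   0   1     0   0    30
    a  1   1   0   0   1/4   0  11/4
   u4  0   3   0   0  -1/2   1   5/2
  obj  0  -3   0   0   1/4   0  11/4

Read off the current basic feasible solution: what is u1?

u1 is basic (row 1); its value is the RHS of that row, 19/4.

19/4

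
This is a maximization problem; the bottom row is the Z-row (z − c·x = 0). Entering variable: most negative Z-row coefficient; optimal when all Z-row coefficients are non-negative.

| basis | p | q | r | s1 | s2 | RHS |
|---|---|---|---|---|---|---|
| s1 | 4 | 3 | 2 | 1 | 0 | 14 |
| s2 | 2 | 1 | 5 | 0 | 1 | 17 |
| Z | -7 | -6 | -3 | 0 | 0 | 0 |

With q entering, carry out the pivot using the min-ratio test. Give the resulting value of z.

28

Ratio test on column q — row 1: 14/3 = 14/3; row 2: 17/1 = 17. Minimum is 14/3 at row 1 (s1 leaves); pivot element 3.
Pivot on row 1; the Z-row RHS becomes 0 − (-6)·(14/3) = 28.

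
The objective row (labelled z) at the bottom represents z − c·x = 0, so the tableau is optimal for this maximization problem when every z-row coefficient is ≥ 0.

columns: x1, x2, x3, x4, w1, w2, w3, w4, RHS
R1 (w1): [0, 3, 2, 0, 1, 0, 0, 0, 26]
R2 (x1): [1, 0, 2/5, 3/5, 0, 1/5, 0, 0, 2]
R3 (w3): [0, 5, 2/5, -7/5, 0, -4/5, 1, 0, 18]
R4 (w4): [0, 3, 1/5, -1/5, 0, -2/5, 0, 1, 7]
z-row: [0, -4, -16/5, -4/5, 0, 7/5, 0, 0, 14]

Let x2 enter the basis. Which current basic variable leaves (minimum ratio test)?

w4

Column x2 entries and ratios — w1: 26/3 = 26/3; x1: 0 ≤ 0, skip; w3: 18/5 = 18/5; w4: 7/3 = 7/3.
Smallest ratio is 7/3 in the row of w4, so w4 leaves.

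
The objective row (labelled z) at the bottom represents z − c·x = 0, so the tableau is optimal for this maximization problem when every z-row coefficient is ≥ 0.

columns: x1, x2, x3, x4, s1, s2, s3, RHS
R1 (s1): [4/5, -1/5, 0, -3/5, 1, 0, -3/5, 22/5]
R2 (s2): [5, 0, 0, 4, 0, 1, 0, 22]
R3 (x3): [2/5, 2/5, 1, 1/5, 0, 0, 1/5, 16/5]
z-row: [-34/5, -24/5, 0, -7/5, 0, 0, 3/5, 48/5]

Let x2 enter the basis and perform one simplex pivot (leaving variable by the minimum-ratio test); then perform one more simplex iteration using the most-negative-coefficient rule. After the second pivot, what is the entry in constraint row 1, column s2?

-1/5

Ratio test on column x2 — row 1: entry -1/5 ≤ 0; row 2: entry 0 ≤ 0; row 3: (16/5)/(2/5) = 8. Minimum is 8 at row 3 (x3 leaves); pivot element 2/5.
Divide row 3 by 2/5; eliminate column x2 from the other rows.
Second iteration: most negative z-row entry is -2 in column x1, so x1 enters.
Ratio test on column x1 — row 1: 6/1 = 6; row 2: 22/5 = 22/5; row 3: 8/1 = 8. Minimum is 22/5 at row 2 (s2 leaves); pivot element 5.
Divide row 2 by 5; eliminate column x1 from the other rows.
After both pivots, the entry at constraint row 1, column s2 is -1/5.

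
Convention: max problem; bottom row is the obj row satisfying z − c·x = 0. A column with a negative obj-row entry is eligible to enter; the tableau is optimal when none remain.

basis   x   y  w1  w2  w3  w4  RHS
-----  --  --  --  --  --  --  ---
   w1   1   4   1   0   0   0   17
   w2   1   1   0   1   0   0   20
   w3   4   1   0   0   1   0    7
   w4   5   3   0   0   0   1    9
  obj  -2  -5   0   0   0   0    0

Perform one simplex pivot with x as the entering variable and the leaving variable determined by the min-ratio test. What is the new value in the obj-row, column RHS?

Ratio test on column x — row 1: 17/1 = 17; row 2: 20/1 = 20; row 3: 7/4 = 7/4; row 4: 9/5 = 9/5. Minimum is 7/4 at row 3 (w3 leaves); pivot element 4.
Divide row 3 by 4; eliminate column x from the other rows.
obj-row update in column RHS: 0 − (-2)·(7/4) = 7/2.

7/2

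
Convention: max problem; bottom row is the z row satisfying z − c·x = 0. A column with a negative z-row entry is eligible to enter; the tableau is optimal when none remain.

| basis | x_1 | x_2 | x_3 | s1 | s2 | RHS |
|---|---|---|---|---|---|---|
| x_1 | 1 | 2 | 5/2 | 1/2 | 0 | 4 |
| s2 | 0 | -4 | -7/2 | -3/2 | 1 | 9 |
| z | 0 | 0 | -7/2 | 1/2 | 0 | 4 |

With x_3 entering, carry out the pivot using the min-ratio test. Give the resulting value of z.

48/5

Ratio test on column x_3 — row 1: 4/(5/2) = 8/5; row 2: entry -7/2 ≤ 0. Minimum is 8/5 at row 1 (x_1 leaves); pivot element 5/2.
Pivot on row 1; the z-row RHS becomes 4 − (-7/2)·(8/5) = 48/5.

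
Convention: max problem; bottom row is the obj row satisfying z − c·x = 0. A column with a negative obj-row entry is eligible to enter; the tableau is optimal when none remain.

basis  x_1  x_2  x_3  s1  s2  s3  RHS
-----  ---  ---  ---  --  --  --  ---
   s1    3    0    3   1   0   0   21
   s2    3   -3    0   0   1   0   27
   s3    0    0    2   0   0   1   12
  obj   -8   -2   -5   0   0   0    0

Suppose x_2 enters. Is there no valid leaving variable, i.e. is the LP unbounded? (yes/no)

Every constraint-row entry in column x_2 is ≤ 0, so increasing x_2 is unbounded.

yes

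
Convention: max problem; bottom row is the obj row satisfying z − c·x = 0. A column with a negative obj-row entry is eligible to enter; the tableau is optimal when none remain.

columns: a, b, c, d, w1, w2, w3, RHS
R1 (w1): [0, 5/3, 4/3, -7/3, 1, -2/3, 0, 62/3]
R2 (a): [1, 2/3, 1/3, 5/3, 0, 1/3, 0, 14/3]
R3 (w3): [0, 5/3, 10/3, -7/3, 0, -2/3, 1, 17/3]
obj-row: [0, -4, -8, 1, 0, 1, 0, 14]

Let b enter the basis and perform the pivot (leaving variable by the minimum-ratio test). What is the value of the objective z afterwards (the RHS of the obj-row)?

138/5

Ratio test on column b — row 1: (62/3)/(5/3) = 62/5; row 2: (14/3)/(2/3) = 7; row 3: (17/3)/(5/3) = 17/5. Minimum is 17/5 at row 3 (w3 leaves); pivot element 5/3.
Pivot on row 3; the obj-row RHS becomes 14 − (-4)·(17/5) = 138/5.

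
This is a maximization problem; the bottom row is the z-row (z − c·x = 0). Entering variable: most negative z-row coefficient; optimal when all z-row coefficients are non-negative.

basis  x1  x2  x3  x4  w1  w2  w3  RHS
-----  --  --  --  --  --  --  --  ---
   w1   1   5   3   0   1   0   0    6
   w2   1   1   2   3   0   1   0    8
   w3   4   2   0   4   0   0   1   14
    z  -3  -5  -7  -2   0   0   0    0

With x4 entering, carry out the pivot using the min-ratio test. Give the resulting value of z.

Ratio test on column x4 — row 1: entry 0 ≤ 0; row 2: 8/3 = 8/3; row 3: 14/4 = 7/2. Minimum is 8/3 at row 2 (w2 leaves); pivot element 3.
Pivot on row 2; the z-row RHS becomes 0 − (-2)·(8/3) = 16/3.

16/3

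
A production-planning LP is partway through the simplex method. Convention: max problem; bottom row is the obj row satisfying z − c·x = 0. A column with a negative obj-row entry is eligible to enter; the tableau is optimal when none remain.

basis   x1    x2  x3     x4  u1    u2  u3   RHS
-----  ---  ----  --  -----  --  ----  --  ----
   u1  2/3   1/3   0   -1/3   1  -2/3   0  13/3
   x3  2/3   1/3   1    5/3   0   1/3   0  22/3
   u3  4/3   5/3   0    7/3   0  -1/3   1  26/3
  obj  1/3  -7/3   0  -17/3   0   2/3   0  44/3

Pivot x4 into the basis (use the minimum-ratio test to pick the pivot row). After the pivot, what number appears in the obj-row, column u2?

-1/7

Ratio test on column x4 — row 1: entry -1/3 ≤ 0; row 2: (22/3)/(5/3) = 22/5; row 3: (26/3)/(7/3) = 26/7. Minimum is 26/7 at row 3 (u3 leaves); pivot element 7/3.
Divide row 3 by 7/3; eliminate column x4 from the other rows.
obj-row update in column u2: 2/3 − (-17/3)·(-1/7) = -1/7.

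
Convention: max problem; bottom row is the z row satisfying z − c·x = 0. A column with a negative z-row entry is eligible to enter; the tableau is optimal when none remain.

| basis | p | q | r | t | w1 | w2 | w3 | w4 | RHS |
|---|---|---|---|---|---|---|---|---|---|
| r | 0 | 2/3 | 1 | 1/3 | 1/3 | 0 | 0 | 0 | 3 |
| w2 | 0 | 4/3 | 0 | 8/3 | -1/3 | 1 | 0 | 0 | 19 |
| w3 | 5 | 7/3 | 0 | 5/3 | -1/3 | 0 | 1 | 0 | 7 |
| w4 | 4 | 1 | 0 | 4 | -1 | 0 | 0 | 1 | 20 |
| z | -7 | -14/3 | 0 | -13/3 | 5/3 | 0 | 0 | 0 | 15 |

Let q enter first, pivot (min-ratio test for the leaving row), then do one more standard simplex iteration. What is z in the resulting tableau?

Ratio test on column q — row 1: 3/(2/3) = 9/2; row 2: 19/(4/3) = 57/4; row 3: 7/(7/3) = 3; row 4: 20/1 = 20. Minimum is 3 at row 3 (w3 leaves); pivot element 7/3.
Pivot on row 3; the z-row RHS becomes 15 − (-14/3)·3 = 29.
Next entering variable (most negative z-row entry -1): t.
Ratio test on column t — row 1: entry -1/7 ≤ 0; row 2: 15/(12/7) = 35/4; row 3: 3/(5/7) = 21/5; row 4: 17/(23/7) = 119/23. Minimum is 21/5 at row 3 (q leaves); pivot element 5/7.
After the second pivot the z-row RHS is 29 − (-1)·(21/5) = 166/5.

166/5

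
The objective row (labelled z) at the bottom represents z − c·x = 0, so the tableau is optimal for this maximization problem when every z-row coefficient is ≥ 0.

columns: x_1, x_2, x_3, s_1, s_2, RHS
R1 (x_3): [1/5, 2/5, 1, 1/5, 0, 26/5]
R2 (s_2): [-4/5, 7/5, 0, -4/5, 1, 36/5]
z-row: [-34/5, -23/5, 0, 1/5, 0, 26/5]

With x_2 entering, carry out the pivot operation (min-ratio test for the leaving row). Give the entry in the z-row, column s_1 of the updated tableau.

-17/7

Ratio test on column x_2 — row 1: (26/5)/(2/5) = 13; row 2: (36/5)/(7/5) = 36/7. Minimum is 36/7 at row 2 (s_2 leaves); pivot element 7/5.
Divide row 2 by 7/5; eliminate column x_2 from the other rows.
z-row update in column s_1: 1/5 − (-23/5)·(-4/7) = -17/7.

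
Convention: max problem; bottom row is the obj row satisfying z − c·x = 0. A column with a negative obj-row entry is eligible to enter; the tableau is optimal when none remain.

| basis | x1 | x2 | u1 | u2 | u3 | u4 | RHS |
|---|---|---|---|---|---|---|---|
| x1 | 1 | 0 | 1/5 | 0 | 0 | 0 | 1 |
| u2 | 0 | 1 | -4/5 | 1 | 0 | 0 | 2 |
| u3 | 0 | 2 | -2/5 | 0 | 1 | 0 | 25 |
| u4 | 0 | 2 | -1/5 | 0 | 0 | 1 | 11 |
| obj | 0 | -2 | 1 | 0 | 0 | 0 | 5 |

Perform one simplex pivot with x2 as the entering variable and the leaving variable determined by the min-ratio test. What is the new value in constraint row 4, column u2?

Ratio test on column x2 — row 1: entry 0 ≤ 0; row 2: 2/1 = 2; row 3: 25/2 = 25/2; row 4: 11/2 = 11/2. Minimum is 2 at row 2 (u2 leaves); pivot element 1.
Divide row 2 by 1; eliminate column x2 from the other rows.
Row 4 update in column u2: 0 − 2·1 = -2.

-2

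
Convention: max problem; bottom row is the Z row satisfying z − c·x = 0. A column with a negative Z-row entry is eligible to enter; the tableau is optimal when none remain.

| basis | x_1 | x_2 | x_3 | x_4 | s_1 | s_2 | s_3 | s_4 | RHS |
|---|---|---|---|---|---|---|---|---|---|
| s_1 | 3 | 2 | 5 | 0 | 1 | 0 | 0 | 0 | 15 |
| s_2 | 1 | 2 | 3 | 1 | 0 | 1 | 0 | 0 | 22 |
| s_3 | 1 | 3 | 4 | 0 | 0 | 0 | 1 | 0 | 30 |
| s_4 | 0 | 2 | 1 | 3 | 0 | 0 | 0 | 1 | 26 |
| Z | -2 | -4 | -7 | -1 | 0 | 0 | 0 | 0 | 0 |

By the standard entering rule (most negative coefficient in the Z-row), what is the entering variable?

x_3

Negative Z-row entries: x_1: -2, x_2: -4, x_3: -7, x_4: -1.
The most negative is -7 in column x_3, so x_3 enters.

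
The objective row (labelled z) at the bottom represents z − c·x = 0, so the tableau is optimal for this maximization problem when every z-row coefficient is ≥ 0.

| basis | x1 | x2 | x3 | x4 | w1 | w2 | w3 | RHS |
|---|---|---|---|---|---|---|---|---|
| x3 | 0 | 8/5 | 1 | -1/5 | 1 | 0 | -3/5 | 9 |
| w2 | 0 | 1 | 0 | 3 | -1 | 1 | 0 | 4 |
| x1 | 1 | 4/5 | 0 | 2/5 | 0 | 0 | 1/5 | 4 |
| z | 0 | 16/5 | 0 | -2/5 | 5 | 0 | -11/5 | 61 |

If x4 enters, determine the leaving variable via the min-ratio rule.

Column x4 entries and ratios — x3: -1/5 ≤ 0, skip; w2: 4/3 = 4/3; x1: 4/(2/5) = 10.
Smallest ratio is 4/3 in the row of w2, so w2 leaves.

w2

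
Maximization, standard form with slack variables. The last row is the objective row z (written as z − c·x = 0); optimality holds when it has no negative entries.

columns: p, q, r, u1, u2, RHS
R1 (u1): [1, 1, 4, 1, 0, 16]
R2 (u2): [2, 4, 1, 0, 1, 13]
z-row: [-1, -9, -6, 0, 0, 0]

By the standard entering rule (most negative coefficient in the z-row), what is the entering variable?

Negative z-row entries: p: -1, q: -9, r: -6.
The most negative is -9 in column q, so q enters.

q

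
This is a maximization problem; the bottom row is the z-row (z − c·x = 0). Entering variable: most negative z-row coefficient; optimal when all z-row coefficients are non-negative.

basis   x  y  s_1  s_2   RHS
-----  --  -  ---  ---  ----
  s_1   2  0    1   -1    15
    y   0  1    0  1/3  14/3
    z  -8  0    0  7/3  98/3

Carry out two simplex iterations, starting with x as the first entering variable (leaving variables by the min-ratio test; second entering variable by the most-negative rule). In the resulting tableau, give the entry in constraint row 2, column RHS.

Ratio test on column x — row 1: 15/2 = 15/2; row 2: entry 0 ≤ 0. Minimum is 15/2 at row 1 (s_1 leaves); pivot element 2.
Divide row 1 by 2; eliminate column x from the other rows.
Second iteration: most negative z-row entry is -5/3 in column s_2, so s_2 enters.
Ratio test on column s_2 — row 1: entry -1/2 ≤ 0; row 2: (14/3)/(1/3) = 14. Minimum is 14 at row 2 (y leaves); pivot element 1/3.
Divide row 2 by 1/3; eliminate column s_2 from the other rows.
After both pivots, the entry at constraint row 2, column RHS is 14.

14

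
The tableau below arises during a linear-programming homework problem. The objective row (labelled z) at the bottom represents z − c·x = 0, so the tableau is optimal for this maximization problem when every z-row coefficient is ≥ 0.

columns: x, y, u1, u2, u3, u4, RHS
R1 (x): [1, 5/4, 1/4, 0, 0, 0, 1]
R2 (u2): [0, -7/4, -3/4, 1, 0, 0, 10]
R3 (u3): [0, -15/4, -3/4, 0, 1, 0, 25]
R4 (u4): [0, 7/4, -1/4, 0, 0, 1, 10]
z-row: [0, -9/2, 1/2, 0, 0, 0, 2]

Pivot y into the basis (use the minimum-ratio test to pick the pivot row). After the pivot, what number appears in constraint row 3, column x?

Ratio test on column y — row 1: 1/(5/4) = 4/5; row 2: entry -7/4 ≤ 0; row 3: entry -15/4 ≤ 0; row 4: 10/(7/4) = 40/7. Minimum is 4/5 at row 1 (x leaves); pivot element 5/4.
Divide row 1 by 5/4; eliminate column y from the other rows.
Row 3 update in column x: 0 − (-15/4)·(4/5) = 3.

3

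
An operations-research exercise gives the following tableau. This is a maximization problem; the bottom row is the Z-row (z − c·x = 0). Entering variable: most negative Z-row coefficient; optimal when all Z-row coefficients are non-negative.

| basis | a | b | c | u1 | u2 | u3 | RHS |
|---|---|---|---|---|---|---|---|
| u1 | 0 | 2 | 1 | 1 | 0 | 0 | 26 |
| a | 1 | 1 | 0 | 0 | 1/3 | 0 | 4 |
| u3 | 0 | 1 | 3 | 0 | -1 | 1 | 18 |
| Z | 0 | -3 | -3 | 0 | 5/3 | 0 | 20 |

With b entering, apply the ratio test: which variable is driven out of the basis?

Column b entries and ratios — u1: 26/2 = 13; a: 4/1 = 4; u3: 18/1 = 18.
Smallest ratio is 4 in the row of a, so a leaves.

a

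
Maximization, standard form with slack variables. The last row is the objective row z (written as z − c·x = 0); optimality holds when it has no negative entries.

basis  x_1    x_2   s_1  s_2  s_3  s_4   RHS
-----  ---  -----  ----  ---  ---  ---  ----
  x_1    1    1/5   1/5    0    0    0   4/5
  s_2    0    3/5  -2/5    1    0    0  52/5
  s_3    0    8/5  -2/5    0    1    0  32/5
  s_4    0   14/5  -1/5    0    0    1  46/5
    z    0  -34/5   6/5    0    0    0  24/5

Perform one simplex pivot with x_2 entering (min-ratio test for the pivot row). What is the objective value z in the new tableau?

Ratio test on column x_2 — row 1: (4/5)/(1/5) = 4; row 2: (52/5)/(3/5) = 52/3; row 3: (32/5)/(8/5) = 4; row 4: (46/5)/(14/5) = 23/7. Minimum is 23/7 at row 4 (s_4 leaves); pivot element 14/5.
Pivot on row 4; the z-row RHS becomes 24/5 − (-34/5)·(23/7) = 190/7.

190/7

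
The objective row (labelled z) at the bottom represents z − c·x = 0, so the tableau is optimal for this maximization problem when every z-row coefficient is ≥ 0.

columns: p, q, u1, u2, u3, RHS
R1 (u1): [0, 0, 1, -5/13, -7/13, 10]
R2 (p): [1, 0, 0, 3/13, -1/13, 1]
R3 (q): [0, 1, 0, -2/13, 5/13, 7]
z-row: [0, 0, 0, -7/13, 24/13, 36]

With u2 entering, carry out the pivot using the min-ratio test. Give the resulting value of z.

115/3

Ratio test on column u2 — row 1: entry -5/13 ≤ 0; row 2: 1/(3/13) = 13/3; row 3: entry -2/13 ≤ 0. Minimum is 13/3 at row 2 (p leaves); pivot element 3/13.
Pivot on row 2; the z-row RHS becomes 36 − (-7/13)·(13/3) = 115/3.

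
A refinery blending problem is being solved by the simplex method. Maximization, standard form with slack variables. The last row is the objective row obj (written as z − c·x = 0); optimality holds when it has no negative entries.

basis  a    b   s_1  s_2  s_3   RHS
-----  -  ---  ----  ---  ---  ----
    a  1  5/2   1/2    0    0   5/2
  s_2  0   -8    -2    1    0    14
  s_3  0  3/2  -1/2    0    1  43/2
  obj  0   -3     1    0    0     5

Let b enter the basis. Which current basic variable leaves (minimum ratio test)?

Column b entries and ratios — a: (5/2)/(5/2) = 1; s_2: -8 ≤ 0, skip; s_3: (43/2)/(3/2) = 43/3.
Smallest ratio is 1 in the row of a, so a leaves.

a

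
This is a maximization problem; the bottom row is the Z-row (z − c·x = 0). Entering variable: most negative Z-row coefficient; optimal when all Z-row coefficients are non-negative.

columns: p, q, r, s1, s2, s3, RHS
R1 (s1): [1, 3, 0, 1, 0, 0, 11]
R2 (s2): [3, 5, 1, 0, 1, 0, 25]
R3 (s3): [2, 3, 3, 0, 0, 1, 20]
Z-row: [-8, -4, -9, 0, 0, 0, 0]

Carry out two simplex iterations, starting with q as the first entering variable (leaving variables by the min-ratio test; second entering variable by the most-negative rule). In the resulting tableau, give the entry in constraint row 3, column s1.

-1/3

Ratio test on column q — row 1: 11/3 = 11/3; row 2: 25/5 = 5; row 3: 20/3 = 20/3. Minimum is 11/3 at row 1 (s1 leaves); pivot element 3.
Divide row 1 by 3; eliminate column q from the other rows.
Second iteration: most negative Z-row entry is -9 in column r, so r enters.
Ratio test on column r — row 1: entry 0 ≤ 0; row 2: (20/3)/1 = 20/3; row 3: 9/3 = 3. Minimum is 3 at row 3 (s3 leaves); pivot element 3.
Divide row 3 by 3; eliminate column r from the other rows.
After both pivots, the entry at constraint row 3, column s1 is -1/3.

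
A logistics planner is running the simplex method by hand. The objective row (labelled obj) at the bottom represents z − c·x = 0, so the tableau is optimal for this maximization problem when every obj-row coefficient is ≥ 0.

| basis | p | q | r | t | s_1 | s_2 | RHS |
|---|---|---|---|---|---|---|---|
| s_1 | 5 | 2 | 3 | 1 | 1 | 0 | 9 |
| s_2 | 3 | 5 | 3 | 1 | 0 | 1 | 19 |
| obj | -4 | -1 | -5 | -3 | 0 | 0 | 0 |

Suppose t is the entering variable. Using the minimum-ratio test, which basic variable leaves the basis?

s_1

Column t entries and ratios — s_1: 9/1 = 9; s_2: 19/1 = 19.
Smallest ratio is 9 in the row of s_1, so s_1 leaves.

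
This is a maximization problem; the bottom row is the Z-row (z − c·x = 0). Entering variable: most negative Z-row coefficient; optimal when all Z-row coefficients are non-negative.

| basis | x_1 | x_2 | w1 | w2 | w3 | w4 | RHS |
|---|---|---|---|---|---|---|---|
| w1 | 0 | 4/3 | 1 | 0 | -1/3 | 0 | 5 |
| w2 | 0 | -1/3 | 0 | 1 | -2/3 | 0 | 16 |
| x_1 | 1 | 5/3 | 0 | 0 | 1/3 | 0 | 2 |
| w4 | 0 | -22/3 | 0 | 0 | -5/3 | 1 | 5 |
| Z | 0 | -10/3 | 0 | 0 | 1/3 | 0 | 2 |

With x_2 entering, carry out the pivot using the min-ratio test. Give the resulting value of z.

6

Ratio test on column x_2 — row 1: 5/(4/3) = 15/4; row 2: entry -1/3 ≤ 0; row 3: 2/(5/3) = 6/5; row 4: entry -22/3 ≤ 0. Minimum is 6/5 at row 3 (x_1 leaves); pivot element 5/3.
Pivot on row 3; the Z-row RHS becomes 2 − (-10/3)·(6/5) = 6.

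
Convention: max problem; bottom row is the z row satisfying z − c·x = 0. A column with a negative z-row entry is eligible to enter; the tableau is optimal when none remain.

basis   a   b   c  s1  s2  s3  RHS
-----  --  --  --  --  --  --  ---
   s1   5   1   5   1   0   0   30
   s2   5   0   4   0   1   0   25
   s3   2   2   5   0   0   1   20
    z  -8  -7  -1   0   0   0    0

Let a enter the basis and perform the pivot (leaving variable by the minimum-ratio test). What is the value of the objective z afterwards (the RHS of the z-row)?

Ratio test on column a — row 1: 30/5 = 6; row 2: 25/5 = 5; row 3: 20/2 = 10. Minimum is 5 at row 2 (s2 leaves); pivot element 5.
Pivot on row 2; the z-row RHS becomes 0 − (-8)·5 = 40.

40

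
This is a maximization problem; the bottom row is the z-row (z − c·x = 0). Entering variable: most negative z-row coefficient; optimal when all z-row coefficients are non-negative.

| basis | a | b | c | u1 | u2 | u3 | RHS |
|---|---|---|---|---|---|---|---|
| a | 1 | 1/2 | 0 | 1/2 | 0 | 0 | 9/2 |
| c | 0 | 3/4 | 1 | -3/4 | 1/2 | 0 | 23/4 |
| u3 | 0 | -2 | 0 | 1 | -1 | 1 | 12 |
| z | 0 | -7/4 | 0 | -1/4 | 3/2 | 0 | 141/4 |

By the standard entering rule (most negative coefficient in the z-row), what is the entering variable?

b

Negative z-row entries: b: -7/4, u1: -1/4.
The most negative is -7/4 in column b, so b enters.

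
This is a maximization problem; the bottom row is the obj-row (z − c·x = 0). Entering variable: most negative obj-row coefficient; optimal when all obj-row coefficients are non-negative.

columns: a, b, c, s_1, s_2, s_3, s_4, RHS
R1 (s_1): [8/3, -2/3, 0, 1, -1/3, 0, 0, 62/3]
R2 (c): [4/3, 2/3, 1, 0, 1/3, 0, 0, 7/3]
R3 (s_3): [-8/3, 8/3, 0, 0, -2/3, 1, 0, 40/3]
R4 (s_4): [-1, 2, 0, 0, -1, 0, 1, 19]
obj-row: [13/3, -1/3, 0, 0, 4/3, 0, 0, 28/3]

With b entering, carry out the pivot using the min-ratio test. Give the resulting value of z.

Ratio test on column b — row 1: entry -2/3 ≤ 0; row 2: (7/3)/(2/3) = 7/2; row 3: (40/3)/(8/3) = 5; row 4: 19/2 = 19/2. Minimum is 7/2 at row 2 (c leaves); pivot element 2/3.
Pivot on row 2; the obj-row RHS becomes 28/3 − (-1/3)·(7/2) = 21/2.

21/2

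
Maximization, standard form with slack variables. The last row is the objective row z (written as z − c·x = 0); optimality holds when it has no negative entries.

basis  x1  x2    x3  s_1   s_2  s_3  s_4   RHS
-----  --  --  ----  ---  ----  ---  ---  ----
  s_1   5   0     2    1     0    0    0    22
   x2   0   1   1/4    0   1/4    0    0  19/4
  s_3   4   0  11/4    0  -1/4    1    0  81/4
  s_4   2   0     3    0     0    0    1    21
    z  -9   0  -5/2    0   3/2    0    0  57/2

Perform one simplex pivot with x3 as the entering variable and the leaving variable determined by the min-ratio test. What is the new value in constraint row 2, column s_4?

Ratio test on column x3 — row 1: 22/2 = 11; row 2: (19/4)/(1/4) = 19; row 3: (81/4)/(11/4) = 81/11; row 4: 21/3 = 7. Minimum is 7 at row 4 (s_4 leaves); pivot element 3.
Divide row 4 by 3; eliminate column x3 from the other rows.
Row 2 update in column s_4: 0 − (1/4)·(1/3) = -1/12.

-1/12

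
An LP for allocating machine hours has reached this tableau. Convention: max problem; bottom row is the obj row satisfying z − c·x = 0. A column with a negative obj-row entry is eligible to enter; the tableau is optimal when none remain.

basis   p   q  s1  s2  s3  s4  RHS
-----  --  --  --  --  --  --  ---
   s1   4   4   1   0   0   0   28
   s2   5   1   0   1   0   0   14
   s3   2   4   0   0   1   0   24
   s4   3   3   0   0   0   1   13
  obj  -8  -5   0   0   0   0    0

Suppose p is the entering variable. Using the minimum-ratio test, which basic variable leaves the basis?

Column p entries and ratios — s1: 28/4 = 7; s2: 14/5 = 14/5; s3: 24/2 = 12; s4: 13/3 = 13/3.
Smallest ratio is 14/5 in the row of s2, so s2 leaves.

s2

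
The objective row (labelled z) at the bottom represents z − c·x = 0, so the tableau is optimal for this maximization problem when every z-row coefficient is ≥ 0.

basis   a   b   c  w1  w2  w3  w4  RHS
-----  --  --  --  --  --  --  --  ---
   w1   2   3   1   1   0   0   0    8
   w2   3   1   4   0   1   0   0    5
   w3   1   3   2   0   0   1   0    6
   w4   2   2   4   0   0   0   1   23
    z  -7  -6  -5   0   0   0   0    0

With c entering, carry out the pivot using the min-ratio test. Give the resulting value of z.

Ratio test on column c — row 1: 8/1 = 8; row 2: 5/4 = 5/4; row 3: 6/2 = 3; row 4: 23/4 = 23/4. Minimum is 5/4 at row 2 (w2 leaves); pivot element 4.
Pivot on row 2; the z-row RHS becomes 0 − (-5)·(5/4) = 25/4.

25/4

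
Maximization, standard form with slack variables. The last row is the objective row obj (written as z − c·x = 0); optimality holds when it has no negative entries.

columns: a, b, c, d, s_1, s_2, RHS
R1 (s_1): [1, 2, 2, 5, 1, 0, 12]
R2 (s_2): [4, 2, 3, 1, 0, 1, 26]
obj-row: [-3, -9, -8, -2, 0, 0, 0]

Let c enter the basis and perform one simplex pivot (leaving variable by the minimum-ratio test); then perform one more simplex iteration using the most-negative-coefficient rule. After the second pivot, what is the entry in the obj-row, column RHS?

54

Ratio test on column c — row 1: 12/2 = 6; row 2: 26/3 = 26/3. Minimum is 6 at row 1 (s_1 leaves); pivot element 2.
Divide row 1 by 2; eliminate column c from the other rows.
Second iteration: most negative obj-row entry is -1 in column b, so b enters.
Ratio test on column b — row 1: 6/1 = 6; row 2: entry -1 ≤ 0. Minimum is 6 at row 1 (c leaves); pivot element 1.
Divide row 1 by 1; eliminate column b from the other rows.
After both pivots, the entry at the obj-row, column RHS is 54.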